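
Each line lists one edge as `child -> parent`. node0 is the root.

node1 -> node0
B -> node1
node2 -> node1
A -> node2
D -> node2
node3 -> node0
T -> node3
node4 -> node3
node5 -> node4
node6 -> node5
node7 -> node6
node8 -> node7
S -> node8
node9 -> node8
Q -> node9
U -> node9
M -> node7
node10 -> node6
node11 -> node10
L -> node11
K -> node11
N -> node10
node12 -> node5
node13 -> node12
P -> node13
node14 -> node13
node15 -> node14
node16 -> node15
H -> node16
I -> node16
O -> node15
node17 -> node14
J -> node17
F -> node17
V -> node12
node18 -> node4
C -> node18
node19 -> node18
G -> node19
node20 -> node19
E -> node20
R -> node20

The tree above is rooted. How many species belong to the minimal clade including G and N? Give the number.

18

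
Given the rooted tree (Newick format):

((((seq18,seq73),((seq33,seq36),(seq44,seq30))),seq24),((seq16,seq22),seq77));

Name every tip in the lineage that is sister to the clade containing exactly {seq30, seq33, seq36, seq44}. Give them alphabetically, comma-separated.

The clade containing exactly {seq30, seq33, seq36, seq44} attaches to the tree at the node subtending ((seq18,seq73),((seq33,seq36),(seq44,seq30))).
The other lineage descending from that same node — the sister group — is (seq18,seq73); its 2 tips in alphabetical order are the answer.

seq18, seq73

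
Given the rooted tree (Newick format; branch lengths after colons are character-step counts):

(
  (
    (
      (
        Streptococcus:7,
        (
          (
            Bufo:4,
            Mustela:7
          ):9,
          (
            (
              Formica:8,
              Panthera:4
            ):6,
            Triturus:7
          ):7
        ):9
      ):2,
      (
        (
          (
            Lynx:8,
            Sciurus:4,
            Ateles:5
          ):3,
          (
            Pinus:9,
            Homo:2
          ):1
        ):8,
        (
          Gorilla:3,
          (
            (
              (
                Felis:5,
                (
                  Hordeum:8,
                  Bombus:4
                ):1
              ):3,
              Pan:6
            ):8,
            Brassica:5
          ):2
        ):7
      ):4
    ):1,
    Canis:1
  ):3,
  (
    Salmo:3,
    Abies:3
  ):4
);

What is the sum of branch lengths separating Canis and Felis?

31

The path runs Canis → … → MRCA → … → Felis; the MRCA is the node subtending (((Streptococcus,((Bufo,Mustela),((Formica,Panthera),Triturus))),(((Lynx,Sciurus,Ateles),(Pinus,Homo)),(Gorilla,(((Felis,(Hordeum,Bombus)),Pan),Brassica)))),Canis).
Branch lengths along that path: 1 + 1 + 4 + 7 + 2 + 8 + 3 + 5 = 31.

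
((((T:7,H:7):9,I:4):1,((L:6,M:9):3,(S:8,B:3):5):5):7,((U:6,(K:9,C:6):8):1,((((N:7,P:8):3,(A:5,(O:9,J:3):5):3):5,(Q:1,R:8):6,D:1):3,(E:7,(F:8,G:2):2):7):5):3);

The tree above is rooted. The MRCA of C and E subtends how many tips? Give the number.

The MRCA of C and E is the node subtending ((U,(K,C)),((((N,P),(A,(O,J))),(Q,R),D),(E,(F,G)))).
That clade contains 14 terminal taxa: A, C, D, E, F, G, J, K, N, O, P, Q, R, U.

14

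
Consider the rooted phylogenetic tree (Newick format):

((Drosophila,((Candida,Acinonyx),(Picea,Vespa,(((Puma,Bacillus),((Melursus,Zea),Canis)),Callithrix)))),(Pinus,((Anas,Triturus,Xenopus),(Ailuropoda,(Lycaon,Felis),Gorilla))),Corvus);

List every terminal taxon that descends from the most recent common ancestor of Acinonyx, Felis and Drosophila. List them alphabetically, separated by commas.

Acinonyx, Ailuropoda, Anas, Bacillus, Callithrix, Candida, Canis, Corvus, Drosophila, Felis, Gorilla, Lycaon, Melursus, Picea, Pinus, Puma, Triturus, Vespa, Xenopus, Zea

Tracing Acinonyx: it sits inside (Candida,Acinonyx).
Tracing Felis: it sits inside (Lycaon,Felis).
Tracing Drosophila: it sits inside (Drosophila,((Candida,Acinonyx),(Picea,Vespa,(((Puma,Bacillus),((Melursus,Zea),Canis)),Callithrix)))).
The smallest clade enclosing all 3 is the whole tree (their MRCA is the root), so the answer is all 20 tips in alphabetical order.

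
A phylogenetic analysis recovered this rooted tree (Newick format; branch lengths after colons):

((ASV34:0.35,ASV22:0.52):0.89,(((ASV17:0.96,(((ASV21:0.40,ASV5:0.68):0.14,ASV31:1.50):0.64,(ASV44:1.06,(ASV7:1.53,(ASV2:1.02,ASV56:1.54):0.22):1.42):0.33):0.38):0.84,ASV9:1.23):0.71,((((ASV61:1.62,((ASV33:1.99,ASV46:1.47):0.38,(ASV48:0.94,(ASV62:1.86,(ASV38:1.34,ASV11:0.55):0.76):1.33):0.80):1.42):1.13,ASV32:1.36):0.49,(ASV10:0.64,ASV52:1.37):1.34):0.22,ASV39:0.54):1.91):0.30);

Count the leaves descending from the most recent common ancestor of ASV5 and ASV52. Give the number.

The MRCA of ASV5 and ASV52 is the node subtending (((ASV17,(((ASV21,ASV5),ASV31),(ASV44,(ASV7,(ASV2,ASV56))))),ASV9),((((ASV61,((ASV33,ASV46),(ASV48,(ASV62,(ASV38,ASV11))))),ASV32),(ASV10,ASV52)),ASV39)).
That clade contains 20 terminal taxa: ASV10, ASV11, ASV17, ASV2, ASV21, ASV31, ASV32, ASV33, ASV38, ASV39, ASV44, ASV46, ASV48, ASV5, ASV52, ASV56, ASV61, ASV62, ASV7, ASV9.

20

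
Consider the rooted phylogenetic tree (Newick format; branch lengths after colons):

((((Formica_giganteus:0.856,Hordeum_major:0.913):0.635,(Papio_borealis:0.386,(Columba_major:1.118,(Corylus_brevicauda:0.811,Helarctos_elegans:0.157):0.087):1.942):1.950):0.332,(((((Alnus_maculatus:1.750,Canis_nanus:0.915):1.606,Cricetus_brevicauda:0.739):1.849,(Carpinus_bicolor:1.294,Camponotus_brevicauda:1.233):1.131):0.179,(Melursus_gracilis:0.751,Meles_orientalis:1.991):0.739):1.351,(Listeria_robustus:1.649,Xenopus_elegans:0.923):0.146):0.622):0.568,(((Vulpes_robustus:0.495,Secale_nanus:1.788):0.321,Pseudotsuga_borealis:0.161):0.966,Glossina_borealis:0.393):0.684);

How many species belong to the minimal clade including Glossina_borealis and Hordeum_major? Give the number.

The MRCA of Glossina_borealis and Hordeum_major is the root, so the clade is the entire tree.
That clade contains 19 terminal taxa: Alnus_maculatus, Camponotus_brevicauda, Canis_nanus, Carpinus_bicolor, Columba_major, Corylus_brevicauda, Cricetus_brevicauda, Formica_giganteus, Glossina_borealis, Helarctos_elegans, Hordeum_major, Listeria_robustus, Meles_orientalis, Melursus_gracilis, Papio_borealis, Pseudotsuga_borealis, Secale_nanus, Vulpes_robustus, Xenopus_elegans.

19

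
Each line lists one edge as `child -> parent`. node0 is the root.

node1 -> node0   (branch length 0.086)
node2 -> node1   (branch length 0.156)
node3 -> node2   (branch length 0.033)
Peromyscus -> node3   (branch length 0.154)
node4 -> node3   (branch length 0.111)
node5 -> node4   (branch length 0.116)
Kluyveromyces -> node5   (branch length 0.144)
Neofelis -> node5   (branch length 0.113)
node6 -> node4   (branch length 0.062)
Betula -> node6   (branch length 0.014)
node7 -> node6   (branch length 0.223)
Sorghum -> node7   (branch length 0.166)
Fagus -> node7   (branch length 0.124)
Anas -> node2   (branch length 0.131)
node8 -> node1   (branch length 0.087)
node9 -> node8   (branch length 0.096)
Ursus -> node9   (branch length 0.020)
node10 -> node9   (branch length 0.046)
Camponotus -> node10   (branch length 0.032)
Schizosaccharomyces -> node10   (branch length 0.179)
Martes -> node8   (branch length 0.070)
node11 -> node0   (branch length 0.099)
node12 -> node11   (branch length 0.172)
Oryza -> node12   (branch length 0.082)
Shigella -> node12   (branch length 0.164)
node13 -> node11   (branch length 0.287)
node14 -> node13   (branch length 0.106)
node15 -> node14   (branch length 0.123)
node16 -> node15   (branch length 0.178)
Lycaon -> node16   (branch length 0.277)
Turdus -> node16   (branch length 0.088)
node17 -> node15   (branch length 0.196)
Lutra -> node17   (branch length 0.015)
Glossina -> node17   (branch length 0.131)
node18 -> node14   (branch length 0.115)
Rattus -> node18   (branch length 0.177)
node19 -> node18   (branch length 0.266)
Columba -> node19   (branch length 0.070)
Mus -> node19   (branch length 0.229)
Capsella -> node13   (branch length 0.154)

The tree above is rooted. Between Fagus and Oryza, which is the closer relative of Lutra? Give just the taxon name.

Oryza

The MRCA of Lutra and Oryza subtends ((Oryza,Shigella),((((Lycaon,Turdus),(Lutra,Glossina)),(Rattus,(Columba,Mus))),Capsella)) (10 taxa).
The MRCA of Lutra and Fagus is the root, subtending the entire tree (21 taxa).
The first is nested inside the second, so Lutra shares a more recent common ancestor with Oryza.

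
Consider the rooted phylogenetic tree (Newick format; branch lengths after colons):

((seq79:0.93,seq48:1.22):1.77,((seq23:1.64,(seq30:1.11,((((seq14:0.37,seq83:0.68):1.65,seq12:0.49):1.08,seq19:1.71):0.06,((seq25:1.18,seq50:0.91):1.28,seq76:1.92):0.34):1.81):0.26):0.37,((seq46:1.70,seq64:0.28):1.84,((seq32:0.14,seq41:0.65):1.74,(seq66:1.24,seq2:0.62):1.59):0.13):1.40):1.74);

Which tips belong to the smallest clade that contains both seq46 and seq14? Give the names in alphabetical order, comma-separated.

Tracing seq46: it sits inside (seq46,seq64).
Tracing seq14: it sits inside (seq14,seq83).
The smallest clade enclosing both is ((seq23,(seq30,((((seq14,seq83),seq12),seq19),((seq25,seq50),seq76)))),((seq46,seq64),((seq32,seq41),(seq66,seq2)))); the answer is its 15 terminal taxa in alphabetical order.

seq12, seq14, seq19, seq2, seq23, seq25, seq30, seq32, seq41, seq46, seq50, seq64, seq66, seq76, seq83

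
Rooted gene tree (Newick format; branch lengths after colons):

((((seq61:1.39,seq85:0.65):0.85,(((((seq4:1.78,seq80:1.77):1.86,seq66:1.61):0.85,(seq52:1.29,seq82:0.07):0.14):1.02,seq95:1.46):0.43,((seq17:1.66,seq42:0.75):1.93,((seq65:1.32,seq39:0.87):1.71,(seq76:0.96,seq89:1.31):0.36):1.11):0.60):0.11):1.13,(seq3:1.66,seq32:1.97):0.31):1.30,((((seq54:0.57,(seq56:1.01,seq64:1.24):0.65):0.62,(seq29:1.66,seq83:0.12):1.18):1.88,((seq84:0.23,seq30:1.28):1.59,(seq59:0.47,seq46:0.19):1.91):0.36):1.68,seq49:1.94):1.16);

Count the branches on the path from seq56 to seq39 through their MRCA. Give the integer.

13

The MRCA of seq56 and seq39 is the root of the tree.
From seq56 up to that node: 6 branches. From seq39 up to the same node: 7 branches. Total: 6 + 7 = 13.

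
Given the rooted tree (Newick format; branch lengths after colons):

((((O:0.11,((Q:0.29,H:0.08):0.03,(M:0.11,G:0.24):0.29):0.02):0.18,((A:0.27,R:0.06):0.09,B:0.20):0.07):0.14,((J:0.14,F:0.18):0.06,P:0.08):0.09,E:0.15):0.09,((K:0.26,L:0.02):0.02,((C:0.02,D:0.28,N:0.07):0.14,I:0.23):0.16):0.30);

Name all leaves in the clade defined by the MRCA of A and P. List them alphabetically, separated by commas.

A, B, E, F, G, H, J, M, O, P, Q, R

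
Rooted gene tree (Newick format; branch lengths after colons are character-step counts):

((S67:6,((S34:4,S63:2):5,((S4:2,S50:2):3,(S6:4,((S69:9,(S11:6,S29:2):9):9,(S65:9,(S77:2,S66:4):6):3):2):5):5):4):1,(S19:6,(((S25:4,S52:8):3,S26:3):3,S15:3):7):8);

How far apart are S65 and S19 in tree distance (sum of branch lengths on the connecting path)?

43

The path runs S65 → … → MRCA → … → S19; the MRCA is the root of the tree.
Branch lengths along that path: 9 + 3 + 2 + 5 + 5 + 4 + 1 + 8 + 6 = 43.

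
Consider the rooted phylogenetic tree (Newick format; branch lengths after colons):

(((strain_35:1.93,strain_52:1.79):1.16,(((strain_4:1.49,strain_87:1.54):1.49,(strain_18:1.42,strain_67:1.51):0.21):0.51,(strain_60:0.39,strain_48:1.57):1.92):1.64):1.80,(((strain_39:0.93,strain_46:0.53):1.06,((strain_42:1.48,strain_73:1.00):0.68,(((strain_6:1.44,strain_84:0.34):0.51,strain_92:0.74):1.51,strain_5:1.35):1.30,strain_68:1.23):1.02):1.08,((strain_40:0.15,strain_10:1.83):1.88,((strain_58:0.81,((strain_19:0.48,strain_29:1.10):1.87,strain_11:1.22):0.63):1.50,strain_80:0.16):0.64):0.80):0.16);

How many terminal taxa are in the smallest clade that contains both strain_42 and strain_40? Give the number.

The MRCA of strain_42 and strain_40 is the node subtending (((strain_39,strain_46),((strain_42,strain_73),(((strain_6,strain_84),strain_92),strain_5),strain_68)),((strain_40,strain_10),((strain_58,((strain_19,strain_29),strain_11)),strain_80))).
That clade contains 16 terminal taxa: strain_10, strain_11, strain_19, strain_29, strain_39, strain_40, strain_42, strain_46, strain_5, strain_58, strain_6, strain_68, strain_73, strain_80, strain_84, strain_92.

16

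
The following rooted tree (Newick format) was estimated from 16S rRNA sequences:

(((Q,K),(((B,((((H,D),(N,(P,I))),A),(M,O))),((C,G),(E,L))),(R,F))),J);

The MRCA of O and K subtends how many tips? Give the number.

17

The MRCA of O and K is the node subtending ((Q,K),(((B,((((H,D),(N,(P,I))),A),(M,O))),((C,G),(E,L))),(R,F))).
That clade contains 17 terminal taxa: A, B, C, D, E, F, G, H, I, K, L, M, N, O, P, Q, R.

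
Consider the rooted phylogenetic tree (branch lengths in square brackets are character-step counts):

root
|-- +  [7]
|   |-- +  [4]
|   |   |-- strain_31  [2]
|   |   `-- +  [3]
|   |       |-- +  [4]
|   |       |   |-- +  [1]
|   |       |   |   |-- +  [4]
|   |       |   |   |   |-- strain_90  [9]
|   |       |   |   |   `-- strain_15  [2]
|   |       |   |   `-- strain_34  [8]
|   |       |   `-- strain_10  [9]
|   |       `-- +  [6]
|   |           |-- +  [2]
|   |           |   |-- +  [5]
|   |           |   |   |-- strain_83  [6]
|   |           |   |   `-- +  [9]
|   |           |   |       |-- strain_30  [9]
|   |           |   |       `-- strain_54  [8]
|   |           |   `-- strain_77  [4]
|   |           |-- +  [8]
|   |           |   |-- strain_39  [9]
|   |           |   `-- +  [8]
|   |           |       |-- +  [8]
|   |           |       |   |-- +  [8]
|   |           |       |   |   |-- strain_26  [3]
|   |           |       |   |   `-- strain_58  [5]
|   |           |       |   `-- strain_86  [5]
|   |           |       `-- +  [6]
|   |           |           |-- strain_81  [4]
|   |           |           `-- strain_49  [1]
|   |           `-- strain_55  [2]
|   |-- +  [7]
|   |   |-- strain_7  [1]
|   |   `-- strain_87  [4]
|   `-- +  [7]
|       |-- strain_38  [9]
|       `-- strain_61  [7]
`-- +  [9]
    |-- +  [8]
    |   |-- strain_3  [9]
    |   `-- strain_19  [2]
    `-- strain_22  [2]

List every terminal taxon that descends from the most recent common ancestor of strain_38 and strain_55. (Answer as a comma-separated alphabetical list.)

Tracing strain_38: it sits inside (strain_38,strain_61).
Tracing strain_55: it sits inside (((strain_83,(strain_30,strain_54)),strain_77),(strain_39,(((strain_26,strain_58),strain_86),(strain_81,strain_49))),strain_55).
The smallest clade enclosing both is ((strain_31,((((strain_90,strain_15),strain_34),strain_10),(((strain_83,(strain_30,strain_54)),strain_77),(strain_39,(((strain_26,strain_58),strain_86),(strain_81,strain_49))),strain_55))),(strain_7,strain_87),(strain_38,strain_61)); the answer is its 20 terminal taxa in alphabetical order.

strain_10, strain_15, strain_26, strain_30, strain_31, strain_34, strain_38, strain_39, strain_49, strain_54, strain_55, strain_58, strain_61, strain_7, strain_77, strain_81, strain_83, strain_86, strain_87, strain_90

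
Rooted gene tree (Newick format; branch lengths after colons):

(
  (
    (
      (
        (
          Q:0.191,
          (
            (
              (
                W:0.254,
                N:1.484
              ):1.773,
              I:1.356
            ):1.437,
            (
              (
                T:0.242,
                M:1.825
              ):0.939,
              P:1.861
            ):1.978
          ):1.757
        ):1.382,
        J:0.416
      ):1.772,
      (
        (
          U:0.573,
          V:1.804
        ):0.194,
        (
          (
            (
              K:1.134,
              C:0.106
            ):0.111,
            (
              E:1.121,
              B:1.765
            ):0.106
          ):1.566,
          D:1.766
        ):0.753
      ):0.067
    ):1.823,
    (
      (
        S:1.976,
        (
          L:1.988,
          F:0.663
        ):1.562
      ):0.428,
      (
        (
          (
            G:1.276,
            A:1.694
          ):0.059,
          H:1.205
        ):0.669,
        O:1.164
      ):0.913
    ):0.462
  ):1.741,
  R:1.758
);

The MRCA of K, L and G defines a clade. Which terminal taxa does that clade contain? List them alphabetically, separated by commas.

A, B, C, D, E, F, G, H, I, J, K, L, M, N, O, P, Q, S, T, U, V, W

Tracing K: it sits inside (K,C).
Tracing L: it sits inside (L,F).
Tracing G: it sits inside (G,A).
The smallest clade enclosing all 3 is ((((Q,(((W,N),I),((T,M),P))),J),((U,V),(((K,C),(E,B)),D))),((S,(L,F)),(((G,A),H),O))); the answer is its 22 terminal taxa in alphabetical order.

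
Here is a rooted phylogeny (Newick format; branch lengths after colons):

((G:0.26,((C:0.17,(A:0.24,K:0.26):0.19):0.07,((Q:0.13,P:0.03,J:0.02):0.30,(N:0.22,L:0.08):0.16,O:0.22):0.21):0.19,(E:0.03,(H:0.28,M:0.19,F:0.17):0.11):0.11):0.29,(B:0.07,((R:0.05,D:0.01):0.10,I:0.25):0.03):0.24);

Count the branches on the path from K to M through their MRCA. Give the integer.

The MRCA of K and M is the node subtending (G,((C,(A,K)),((Q,P,J),(N,L),O)),(E,(H,M,F))).
From K up to that node: 4 branches. From M up to the same node: 3 branches. Total: 4 + 3 = 7.

7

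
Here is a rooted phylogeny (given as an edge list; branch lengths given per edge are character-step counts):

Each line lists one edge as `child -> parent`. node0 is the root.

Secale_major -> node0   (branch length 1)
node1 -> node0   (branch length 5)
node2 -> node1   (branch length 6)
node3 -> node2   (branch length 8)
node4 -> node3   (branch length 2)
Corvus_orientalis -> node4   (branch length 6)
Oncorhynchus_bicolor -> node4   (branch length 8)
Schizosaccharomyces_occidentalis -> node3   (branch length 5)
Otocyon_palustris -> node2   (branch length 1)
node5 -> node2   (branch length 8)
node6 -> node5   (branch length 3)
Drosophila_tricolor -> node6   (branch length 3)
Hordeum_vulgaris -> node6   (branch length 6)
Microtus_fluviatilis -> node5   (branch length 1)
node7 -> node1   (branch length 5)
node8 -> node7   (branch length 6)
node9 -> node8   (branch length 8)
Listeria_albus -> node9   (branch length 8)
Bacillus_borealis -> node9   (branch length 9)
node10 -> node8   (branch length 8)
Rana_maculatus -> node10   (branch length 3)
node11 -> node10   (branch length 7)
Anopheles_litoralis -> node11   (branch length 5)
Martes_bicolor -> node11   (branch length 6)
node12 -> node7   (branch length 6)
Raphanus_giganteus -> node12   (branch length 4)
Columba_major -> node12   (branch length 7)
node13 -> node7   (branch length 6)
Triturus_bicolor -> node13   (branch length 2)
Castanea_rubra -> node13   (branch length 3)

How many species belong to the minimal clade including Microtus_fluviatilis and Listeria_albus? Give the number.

16

The MRCA of Microtus_fluviatilis and Listeria_albus is the node subtending ((((Corvus_orientalis,Oncorhynchus_bicolor),Schizosaccharomyces_occidentalis),Otocyon_palustris,((Drosophila_tricolor,Hordeum_vulgaris),Microtus_fluviatilis)),(((Listeria_albus,Bacillus_borealis),(Rana_maculatus,(Anopheles_litoralis,Martes_bicolor))),(Raphanus_giganteus,Columba_major),(Triturus_bicolor,Castanea_rubra))).
That clade contains 16 terminal taxa: Anopheles_litoralis, Bacillus_borealis, Castanea_rubra, Columba_major, Corvus_orientalis, Drosophila_tricolor, Hordeum_vulgaris, Listeria_albus, Martes_bicolor, Microtus_fluviatilis, Oncorhynchus_bicolor, Otocyon_palustris, Rana_maculatus, Raphanus_giganteus, Schizosaccharomyces_occidentalis, Triturus_bicolor.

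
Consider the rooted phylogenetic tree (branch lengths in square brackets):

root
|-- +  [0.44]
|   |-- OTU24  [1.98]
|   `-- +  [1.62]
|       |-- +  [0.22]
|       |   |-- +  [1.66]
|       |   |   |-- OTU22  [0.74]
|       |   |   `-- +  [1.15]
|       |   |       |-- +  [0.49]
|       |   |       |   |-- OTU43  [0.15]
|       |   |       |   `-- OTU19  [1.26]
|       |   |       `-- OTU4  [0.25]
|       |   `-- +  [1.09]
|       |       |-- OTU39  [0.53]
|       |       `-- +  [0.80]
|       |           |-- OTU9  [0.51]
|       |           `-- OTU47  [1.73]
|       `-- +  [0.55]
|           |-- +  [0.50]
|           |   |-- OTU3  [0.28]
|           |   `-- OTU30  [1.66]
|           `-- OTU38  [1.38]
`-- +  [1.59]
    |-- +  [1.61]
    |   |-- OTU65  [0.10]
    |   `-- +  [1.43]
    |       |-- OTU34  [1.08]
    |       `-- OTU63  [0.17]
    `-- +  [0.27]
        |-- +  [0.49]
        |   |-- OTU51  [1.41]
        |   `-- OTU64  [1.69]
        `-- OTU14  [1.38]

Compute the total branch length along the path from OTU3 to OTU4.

4.61

The path runs OTU3 → … → MRCA → … → OTU4; the MRCA is the node subtending (((OTU22,((OTU43,OTU19),OTU4)),(OTU39,(OTU9,OTU47))),((OTU3,OTU30),OTU38)).
Branch lengths along that path: 0.28 + 0.50 + 0.55 + 0.22 + 1.66 + 1.15 + 0.25 = 4.61.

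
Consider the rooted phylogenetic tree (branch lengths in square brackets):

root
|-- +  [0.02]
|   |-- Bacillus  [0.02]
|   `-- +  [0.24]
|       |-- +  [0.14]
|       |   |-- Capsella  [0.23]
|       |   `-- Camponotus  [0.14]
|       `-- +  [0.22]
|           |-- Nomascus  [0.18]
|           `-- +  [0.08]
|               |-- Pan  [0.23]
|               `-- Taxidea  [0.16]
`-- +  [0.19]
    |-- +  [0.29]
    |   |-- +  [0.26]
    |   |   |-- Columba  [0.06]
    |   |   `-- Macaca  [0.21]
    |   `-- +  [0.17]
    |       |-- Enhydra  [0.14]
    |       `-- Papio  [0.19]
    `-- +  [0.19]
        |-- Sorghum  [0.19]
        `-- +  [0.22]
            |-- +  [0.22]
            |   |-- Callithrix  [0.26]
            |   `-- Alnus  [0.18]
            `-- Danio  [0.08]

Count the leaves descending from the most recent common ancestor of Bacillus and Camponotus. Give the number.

The MRCA of Bacillus and Camponotus is the node subtending (Bacillus,((Capsella,Camponotus),(Nomascus,(Pan,Taxidea)))).
That clade contains 6 terminal taxa: Bacillus, Camponotus, Capsella, Nomascus, Pan, Taxidea.

6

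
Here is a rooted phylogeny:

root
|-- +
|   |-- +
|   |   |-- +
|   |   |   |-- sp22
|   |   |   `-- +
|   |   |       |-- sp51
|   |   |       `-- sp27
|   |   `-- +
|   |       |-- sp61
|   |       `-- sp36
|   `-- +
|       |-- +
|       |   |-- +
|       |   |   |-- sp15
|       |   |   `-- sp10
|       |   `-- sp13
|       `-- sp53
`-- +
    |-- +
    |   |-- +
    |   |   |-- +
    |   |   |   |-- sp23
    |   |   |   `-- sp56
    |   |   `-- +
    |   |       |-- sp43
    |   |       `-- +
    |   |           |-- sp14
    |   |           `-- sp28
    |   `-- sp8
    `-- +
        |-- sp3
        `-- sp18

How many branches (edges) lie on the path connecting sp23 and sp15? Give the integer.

The MRCA of sp23 and sp15 is the root of the tree.
From sp23 up to that node: 5 branches. From sp15 up to the same node: 5 branches. Total: 5 + 5 = 10.

10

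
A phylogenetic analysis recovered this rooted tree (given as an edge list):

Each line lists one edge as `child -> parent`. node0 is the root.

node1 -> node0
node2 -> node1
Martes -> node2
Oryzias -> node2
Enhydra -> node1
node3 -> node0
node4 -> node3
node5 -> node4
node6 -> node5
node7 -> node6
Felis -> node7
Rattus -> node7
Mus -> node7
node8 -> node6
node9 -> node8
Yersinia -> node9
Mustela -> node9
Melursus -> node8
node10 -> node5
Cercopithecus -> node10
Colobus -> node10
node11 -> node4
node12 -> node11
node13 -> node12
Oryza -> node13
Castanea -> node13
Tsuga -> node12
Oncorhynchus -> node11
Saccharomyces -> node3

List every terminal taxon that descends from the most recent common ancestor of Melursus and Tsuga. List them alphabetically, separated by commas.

Tracing Melursus: it sits inside ((Yersinia,Mustela),Melursus).
Tracing Tsuga: it sits inside ((Oryza,Castanea),Tsuga).
The smallest clade enclosing both is ((((Felis,Rattus,Mus),((Yersinia,Mustela),Melursus)),(Cercopithecus,Colobus)),(((Oryza,Castanea),Tsuga),Oncorhynchus)); the answer is its 12 terminal taxa in alphabetical order.

Castanea, Cercopithecus, Colobus, Felis, Melursus, Mus, Mustela, Oncorhynchus, Oryza, Rattus, Tsuga, Yersinia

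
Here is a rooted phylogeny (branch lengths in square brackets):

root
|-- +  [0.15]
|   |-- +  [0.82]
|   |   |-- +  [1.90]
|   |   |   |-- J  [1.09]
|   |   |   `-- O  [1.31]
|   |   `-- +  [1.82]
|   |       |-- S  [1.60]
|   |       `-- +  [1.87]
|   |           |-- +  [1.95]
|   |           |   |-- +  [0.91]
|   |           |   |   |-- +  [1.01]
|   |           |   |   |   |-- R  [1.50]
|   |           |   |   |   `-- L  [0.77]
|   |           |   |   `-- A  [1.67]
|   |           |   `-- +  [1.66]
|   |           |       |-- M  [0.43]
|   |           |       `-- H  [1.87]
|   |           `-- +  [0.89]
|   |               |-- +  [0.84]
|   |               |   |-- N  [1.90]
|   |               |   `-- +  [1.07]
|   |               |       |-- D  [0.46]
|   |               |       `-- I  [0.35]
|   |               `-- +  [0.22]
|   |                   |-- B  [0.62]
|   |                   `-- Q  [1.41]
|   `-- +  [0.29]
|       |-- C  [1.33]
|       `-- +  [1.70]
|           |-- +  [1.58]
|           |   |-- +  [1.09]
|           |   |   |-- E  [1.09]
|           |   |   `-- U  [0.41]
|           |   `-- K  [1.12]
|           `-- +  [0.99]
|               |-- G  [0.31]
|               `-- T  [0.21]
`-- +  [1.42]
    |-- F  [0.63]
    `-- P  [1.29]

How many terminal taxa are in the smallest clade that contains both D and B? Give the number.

The MRCA of D and B is the node subtending ((N,(D,I)),(B,Q)).
That clade contains 5 terminal taxa: B, D, I, N, Q.

5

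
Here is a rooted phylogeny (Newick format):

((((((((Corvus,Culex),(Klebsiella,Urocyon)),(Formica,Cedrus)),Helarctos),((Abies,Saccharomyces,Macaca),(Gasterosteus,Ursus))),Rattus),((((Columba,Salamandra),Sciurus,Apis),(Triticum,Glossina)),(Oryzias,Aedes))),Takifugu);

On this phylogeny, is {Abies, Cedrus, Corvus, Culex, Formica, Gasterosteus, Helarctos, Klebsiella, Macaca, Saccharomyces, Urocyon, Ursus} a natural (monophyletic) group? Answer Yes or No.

Yes

The most recent common ancestor of these taxa subtends (((((Corvus,Culex),(Klebsiella,Urocyon)),(Formica,Cedrus)),Helarctos),((Abies,Saccharomyces,Macaca),(Gasterosteus,Ursus))).
That clade has exactly 12 tips — every listed taxon and nothing else — so the group is monophyletic.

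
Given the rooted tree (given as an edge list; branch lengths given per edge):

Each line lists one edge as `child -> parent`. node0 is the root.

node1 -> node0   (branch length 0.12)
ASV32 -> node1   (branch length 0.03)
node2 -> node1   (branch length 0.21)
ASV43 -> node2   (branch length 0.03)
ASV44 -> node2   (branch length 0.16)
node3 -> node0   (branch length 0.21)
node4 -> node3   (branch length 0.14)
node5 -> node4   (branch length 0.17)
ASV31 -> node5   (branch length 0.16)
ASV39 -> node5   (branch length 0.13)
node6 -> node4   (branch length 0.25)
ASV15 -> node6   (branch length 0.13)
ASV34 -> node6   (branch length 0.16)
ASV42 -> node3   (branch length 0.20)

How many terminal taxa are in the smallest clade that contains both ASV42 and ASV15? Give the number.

5

The MRCA of ASV42 and ASV15 is the node subtending (((ASV31,ASV39),(ASV15,ASV34)),ASV42).
That clade contains 5 terminal taxa: ASV15, ASV31, ASV34, ASV39, ASV42.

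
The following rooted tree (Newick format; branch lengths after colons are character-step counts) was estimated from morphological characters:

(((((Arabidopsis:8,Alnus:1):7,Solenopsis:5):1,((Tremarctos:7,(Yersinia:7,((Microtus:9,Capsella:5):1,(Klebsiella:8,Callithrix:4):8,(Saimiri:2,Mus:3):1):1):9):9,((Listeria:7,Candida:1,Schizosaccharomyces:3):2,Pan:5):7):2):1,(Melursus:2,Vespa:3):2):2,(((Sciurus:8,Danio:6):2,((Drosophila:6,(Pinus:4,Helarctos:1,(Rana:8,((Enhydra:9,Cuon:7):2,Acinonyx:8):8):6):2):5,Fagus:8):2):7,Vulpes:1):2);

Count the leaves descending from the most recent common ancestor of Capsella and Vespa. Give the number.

17

The MRCA of Capsella and Vespa is the node subtending ((((Arabidopsis,Alnus),Solenopsis),((Tremarctos,(Yersinia,((Microtus,Capsella),(Klebsiella,Callithrix),(Saimiri,Mus)))),((Listeria,Candida,Schizosaccharomyces),Pan))),(Melursus,Vespa)).
That clade contains 17 terminal taxa: Alnus, Arabidopsis, Callithrix, Candida, Capsella, Klebsiella, Listeria, Melursus, Microtus, Mus, Pan, Saimiri, Schizosaccharomyces, Solenopsis, Tremarctos, Vespa, Yersinia.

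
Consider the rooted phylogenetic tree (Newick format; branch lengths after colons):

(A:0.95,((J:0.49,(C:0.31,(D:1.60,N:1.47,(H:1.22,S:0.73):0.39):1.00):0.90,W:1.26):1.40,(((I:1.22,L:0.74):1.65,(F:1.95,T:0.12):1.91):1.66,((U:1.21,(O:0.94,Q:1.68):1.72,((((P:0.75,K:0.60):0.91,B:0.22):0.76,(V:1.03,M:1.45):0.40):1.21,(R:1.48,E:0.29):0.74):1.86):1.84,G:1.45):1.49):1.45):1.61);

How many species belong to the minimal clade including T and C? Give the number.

The MRCA of T and C is the node subtending ((J,(C,(D,N,(H,S))),W),(((I,L),(F,T)),((U,(O,Q),((((P,K),B),(V,M)),(R,E))),G))).
That clade contains 22 terminal taxa: B, C, D, E, F, G, H, I, J, K, L, M, N, O, P, Q, R, S, T, U, V, W.

22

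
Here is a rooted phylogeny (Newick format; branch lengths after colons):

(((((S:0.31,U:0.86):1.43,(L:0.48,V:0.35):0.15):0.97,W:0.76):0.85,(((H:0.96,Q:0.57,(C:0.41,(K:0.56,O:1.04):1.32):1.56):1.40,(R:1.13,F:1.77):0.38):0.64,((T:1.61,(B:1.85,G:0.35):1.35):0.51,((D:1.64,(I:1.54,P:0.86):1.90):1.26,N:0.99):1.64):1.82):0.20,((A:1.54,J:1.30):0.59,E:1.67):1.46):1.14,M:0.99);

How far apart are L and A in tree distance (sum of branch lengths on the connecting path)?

6.04

The path runs L → … → MRCA → … → A; the MRCA is the node subtending ((((S,U),(L,V)),W),(((H,Q,(C,(K,O))),(R,F)),((T,(B,G)),((D,(I,P)),N))),((A,J),E)).
Branch lengths along that path: 0.48 + 0.15 + 0.97 + 0.85 + 1.46 + 0.59 + 1.54 = 6.04.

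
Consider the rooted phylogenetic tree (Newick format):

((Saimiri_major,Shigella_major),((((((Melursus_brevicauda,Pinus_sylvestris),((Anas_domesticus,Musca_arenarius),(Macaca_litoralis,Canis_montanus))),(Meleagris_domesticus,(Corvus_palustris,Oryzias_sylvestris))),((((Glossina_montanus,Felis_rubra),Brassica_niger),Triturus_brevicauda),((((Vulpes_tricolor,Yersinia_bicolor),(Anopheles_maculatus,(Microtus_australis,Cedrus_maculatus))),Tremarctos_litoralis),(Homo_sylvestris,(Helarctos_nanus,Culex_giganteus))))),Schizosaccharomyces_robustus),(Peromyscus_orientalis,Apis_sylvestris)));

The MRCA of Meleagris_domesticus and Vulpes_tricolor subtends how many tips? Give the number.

22

The MRCA of Meleagris_domesticus and Vulpes_tricolor is the node subtending ((((Melursus_brevicauda,Pinus_sylvestris),((Anas_domesticus,Musca_arenarius),(Macaca_litoralis,Canis_montanus))),(Meleagris_domesticus,(Corvus_palustris,Oryzias_sylvestris))),((((Glossina_montanus,Felis_rubra),Brassica_niger),Triturus_brevicauda),((((Vulpes_tricolor,Yersinia_bicolor),(Anopheles_maculatus,(Microtus_australis,Cedrus_maculatus))),Tremarctos_litoralis),(Homo_sylvestris,(Helarctos_nanus,Culex_giganteus))))).
That clade contains 22 terminal taxa: Anas_domesticus, Anopheles_maculatus, Brassica_niger, Canis_montanus, Cedrus_maculatus, Corvus_palustris, Culex_giganteus, Felis_rubra, Glossina_montanus, Helarctos_nanus, Homo_sylvestris, Macaca_litoralis, Meleagris_domesticus, Melursus_brevicauda, Microtus_australis, Musca_arenarius, Oryzias_sylvestris, Pinus_sylvestris, Tremarctos_litoralis, Triturus_brevicauda, Vulpes_tricolor, Yersinia_bicolor.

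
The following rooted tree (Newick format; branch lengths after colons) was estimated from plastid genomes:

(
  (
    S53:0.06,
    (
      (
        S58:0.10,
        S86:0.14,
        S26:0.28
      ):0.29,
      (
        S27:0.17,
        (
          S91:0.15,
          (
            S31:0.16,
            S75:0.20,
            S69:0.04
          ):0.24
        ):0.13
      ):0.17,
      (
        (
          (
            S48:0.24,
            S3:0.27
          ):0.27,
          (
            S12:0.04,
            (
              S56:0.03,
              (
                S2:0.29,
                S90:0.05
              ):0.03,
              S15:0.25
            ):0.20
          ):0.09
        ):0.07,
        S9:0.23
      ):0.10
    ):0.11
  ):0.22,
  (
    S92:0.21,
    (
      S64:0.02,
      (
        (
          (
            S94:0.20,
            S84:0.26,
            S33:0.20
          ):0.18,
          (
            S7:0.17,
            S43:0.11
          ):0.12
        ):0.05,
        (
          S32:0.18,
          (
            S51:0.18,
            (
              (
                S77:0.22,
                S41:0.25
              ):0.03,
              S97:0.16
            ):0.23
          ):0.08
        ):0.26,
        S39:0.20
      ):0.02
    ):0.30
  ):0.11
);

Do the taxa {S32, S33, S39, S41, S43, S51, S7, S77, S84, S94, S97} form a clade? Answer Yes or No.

The most recent common ancestor of these taxa subtends (((S94,S84,S33),(S7,S43)),(S32,(S51,((S77,S41),S97))),S39).
That clade has exactly 11 tips — every listed taxon and nothing else — so the group is monophyletic.

Yes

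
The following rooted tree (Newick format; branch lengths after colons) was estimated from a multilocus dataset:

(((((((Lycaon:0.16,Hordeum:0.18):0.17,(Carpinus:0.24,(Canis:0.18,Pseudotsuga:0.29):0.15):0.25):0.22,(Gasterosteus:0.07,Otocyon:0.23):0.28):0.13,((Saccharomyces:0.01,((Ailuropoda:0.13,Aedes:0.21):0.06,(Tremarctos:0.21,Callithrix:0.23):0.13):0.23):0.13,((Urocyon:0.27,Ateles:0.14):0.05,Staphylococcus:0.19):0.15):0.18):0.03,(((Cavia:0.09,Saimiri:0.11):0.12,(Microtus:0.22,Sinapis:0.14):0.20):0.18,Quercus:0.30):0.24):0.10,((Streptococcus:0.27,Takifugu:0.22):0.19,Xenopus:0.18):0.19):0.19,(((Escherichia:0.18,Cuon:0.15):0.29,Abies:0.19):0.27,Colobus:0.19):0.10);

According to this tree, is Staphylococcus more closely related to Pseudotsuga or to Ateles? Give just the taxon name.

Ateles

The MRCA of Staphylococcus and Ateles subtends ((Urocyon,Ateles),Staphylococcus) (3 taxa).
The MRCA of Staphylococcus and Pseudotsuga subtends ((((Lycaon,Hordeum),(Carpinus,(Canis,Pseudotsuga))),(Gasterosteus,Otocyon)),((Saccharomyces,((Ailuropoda,Aedes),(Tremarctos,Callithrix))),((Urocyon,Ateles),Staphylococcus))) (15 taxa).
The first is nested inside the second, so Staphylococcus shares a more recent common ancestor with Ateles.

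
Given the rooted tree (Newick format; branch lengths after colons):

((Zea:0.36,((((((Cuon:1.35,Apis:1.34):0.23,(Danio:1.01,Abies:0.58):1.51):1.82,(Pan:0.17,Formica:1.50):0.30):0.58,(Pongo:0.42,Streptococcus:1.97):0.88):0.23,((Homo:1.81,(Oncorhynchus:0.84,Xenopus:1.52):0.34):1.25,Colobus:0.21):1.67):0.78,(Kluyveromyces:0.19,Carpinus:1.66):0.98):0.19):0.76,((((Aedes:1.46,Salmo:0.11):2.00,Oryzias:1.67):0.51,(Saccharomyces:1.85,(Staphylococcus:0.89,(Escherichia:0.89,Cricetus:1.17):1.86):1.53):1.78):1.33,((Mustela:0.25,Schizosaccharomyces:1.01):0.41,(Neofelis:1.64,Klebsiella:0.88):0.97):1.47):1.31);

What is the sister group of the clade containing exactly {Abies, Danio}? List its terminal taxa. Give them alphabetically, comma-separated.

The clade containing exactly {Abies, Danio} attaches to the tree at the node subtending ((Cuon,Apis),(Danio,Abies)).
The other lineage descending from that same node — the sister group — is (Cuon,Apis); its 2 tips in alphabetical order are the answer.

Apis, Cuon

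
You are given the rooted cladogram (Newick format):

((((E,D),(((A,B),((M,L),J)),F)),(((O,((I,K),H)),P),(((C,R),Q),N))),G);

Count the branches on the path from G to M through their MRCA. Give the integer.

8

The MRCA of G and M is the root of the tree.
From G up to that node: 1 branch. From M up to the same node: 7 branches. Total: 1 + 7 = 8.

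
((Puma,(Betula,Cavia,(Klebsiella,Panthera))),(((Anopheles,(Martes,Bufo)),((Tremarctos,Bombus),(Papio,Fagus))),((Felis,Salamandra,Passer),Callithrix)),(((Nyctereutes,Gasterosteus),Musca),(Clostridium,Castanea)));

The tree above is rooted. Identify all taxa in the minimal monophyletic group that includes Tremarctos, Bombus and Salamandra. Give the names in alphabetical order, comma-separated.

Anopheles, Bombus, Bufo, Callithrix, Fagus, Felis, Martes, Papio, Passer, Salamandra, Tremarctos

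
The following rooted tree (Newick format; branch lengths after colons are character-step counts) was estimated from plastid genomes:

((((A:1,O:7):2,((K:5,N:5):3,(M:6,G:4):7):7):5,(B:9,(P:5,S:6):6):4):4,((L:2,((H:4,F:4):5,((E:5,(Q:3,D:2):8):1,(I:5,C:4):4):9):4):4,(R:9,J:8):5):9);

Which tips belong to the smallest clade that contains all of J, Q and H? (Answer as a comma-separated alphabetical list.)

C, D, E, F, H, I, J, L, Q, R

Tracing J: it sits inside (R,J).
Tracing Q: it sits inside (Q,D).
Tracing H: it sits inside (H,F).
The smallest clade enclosing all 3 is ((L,((H,F),((E,(Q,D)),(I,C)))),(R,J)); the answer is its 10 terminal taxa in alphabetical order.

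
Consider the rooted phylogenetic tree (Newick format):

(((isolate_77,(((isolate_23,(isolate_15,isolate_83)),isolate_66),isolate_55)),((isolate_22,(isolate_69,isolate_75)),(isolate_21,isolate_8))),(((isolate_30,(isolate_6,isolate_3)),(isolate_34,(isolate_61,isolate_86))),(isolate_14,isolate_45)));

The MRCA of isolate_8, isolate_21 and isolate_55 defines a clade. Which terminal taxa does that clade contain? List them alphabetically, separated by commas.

isolate_15, isolate_21, isolate_22, isolate_23, isolate_55, isolate_66, isolate_69, isolate_75, isolate_77, isolate_8, isolate_83

Tracing isolate_8: it sits inside (isolate_21,isolate_8).
Tracing isolate_21: it sits inside (isolate_21,isolate_8).
Tracing isolate_55: it sits inside (((isolate_23,(isolate_15,isolate_83)),isolate_66),isolate_55).
The smallest clade enclosing all 3 is ((isolate_77,(((isolate_23,(isolate_15,isolate_83)),isolate_66),isolate_55)),((isolate_22,(isolate_69,isolate_75)),(isolate_21,isolate_8))); the answer is its 11 terminal taxa in alphabetical order.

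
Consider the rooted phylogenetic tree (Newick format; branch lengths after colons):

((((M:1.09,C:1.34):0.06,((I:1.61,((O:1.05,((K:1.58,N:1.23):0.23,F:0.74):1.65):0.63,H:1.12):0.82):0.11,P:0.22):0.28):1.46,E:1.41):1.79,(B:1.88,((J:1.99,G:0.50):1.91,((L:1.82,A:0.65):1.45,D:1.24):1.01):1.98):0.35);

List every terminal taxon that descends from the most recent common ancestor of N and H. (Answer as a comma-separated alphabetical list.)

Tracing N: it sits inside (K,N).
Tracing H: it sits inside ((O,((K,N),F)),H).
The smallest clade enclosing both is ((O,((K,N),F)),H); the answer is its 5 terminal taxa in alphabetical order.

F, H, K, N, O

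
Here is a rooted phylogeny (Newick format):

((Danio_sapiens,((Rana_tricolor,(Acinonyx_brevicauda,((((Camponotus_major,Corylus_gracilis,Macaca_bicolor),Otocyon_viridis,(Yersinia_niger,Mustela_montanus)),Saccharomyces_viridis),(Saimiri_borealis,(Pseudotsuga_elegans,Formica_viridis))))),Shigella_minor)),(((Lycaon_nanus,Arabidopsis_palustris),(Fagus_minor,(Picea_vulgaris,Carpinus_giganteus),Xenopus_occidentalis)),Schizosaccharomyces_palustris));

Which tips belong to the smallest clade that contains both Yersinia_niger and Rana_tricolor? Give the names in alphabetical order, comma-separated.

Acinonyx_brevicauda, Camponotus_major, Corylus_gracilis, Formica_viridis, Macaca_bicolor, Mustela_montanus, Otocyon_viridis, Pseudotsuga_elegans, Rana_tricolor, Saccharomyces_viridis, Saimiri_borealis, Yersinia_niger

Tracing Yersinia_niger: it sits inside (Yersinia_niger,Mustela_montanus).
Tracing Rana_tricolor: it sits inside (Rana_tricolor,(Acinonyx_brevicauda,((((Camponotus_major,Corylus_gracilis,Macaca_bicolor),Otocyon_viridis,(Yersinia_niger,Mustela_montanus)),Saccharomyces_viridis),(Saimiri_borealis,(Pseudotsuga_elegans,Formica_viridis))))).
The smallest clade enclosing both is (Rana_tricolor,(Acinonyx_brevicauda,((((Camponotus_major,Corylus_gracilis,Macaca_bicolor),Otocyon_viridis,(Yersinia_niger,Mustela_montanus)),Saccharomyces_viridis),(Saimiri_borealis,(Pseudotsuga_elegans,Formica_viridis))))); the answer is its 12 terminal taxa in alphabetical order.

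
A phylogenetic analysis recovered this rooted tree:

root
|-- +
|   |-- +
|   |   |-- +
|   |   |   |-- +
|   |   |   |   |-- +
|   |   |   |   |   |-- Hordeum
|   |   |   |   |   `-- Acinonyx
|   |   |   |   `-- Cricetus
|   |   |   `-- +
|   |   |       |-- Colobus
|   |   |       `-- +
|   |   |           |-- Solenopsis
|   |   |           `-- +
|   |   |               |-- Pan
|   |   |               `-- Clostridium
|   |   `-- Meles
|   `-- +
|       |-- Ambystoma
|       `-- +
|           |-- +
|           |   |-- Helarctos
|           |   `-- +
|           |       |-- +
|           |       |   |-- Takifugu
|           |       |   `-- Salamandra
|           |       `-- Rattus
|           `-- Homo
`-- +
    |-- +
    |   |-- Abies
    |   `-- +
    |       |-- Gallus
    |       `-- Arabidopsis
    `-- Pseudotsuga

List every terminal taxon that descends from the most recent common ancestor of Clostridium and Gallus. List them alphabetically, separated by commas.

Tracing Clostridium: it sits inside (Pan,Clostridium).
Tracing Gallus: it sits inside (Gallus,Arabidopsis).
The smallest clade enclosing both is the whole tree (their MRCA is the root), so the answer is all 18 tips in alphabetical order.

Abies, Acinonyx, Ambystoma, Arabidopsis, Clostridium, Colobus, Cricetus, Gallus, Helarctos, Homo, Hordeum, Meles, Pan, Pseudotsuga, Rattus, Salamandra, Solenopsis, Takifugu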